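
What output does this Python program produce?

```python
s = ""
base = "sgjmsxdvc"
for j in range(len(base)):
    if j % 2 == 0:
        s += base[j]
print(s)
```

j=0: add 's' → 's'
j=1: skip
j=2: add 'j' → 'sj'
j=3: skip
j=4: add 's' → 'sjs'
j=5: skip
j=6: add 'd' → 'sjsd'
j=7: skip
j=8: add 'c' → 'sjsdc'

sjsdc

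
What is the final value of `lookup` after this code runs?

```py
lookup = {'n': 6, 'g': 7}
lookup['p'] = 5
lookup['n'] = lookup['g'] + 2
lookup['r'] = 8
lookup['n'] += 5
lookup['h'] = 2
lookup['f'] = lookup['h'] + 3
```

lookup['p'] = 5 → {'n': 6, 'g': 7, 'p': 5}
lookup['n'] = lookup['g']+2 = 9 → {'n': 9, 'g': 7, 'p': 5}
lookup['r'] = 8 → {'n': 9, 'g': 7, 'p': 5, 'r': 8}
lookup['n'] = 9+5 = 14 → {'n': 14, 'g': 7, 'p': 5, 'r': 8}
lookup['h'] = 2 → {'n': 14, 'g': 7, 'p': 5, 'r': 8, 'h': 2}
lookup['f'] = lookup['h']+3 = 5 → {'n': 14, 'g': 7, 'p': 5, 'r': 8, 'h': 2, 'f': 5}

{'n': 14, 'g': 7, 'p': 5, 'r': 8, 'h': 2, 'f': 5}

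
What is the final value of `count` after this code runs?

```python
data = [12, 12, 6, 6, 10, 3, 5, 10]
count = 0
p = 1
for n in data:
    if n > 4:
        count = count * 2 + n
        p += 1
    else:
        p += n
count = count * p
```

14916

n=12: >4, count = 0*2+12 = 12; p=2
n=12: >4, count = 12*2+12 = 36; p=3
n=6: >4, count = 36*2+6 = 78; p=4
n=6: >4, count = 78*2+6 = 162; p=5
n=10: >4, count = 162*2+10 = 334; p=6
n=3: not >4; p=9
n=5: >4, count = 334*2+5 = 673; p=10
n=10: >4, count = 673*2+10 = 1356; p=11
count*p = 1356*11 = 14916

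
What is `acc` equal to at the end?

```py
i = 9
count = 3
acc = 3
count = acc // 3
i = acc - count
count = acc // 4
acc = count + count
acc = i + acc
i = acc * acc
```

count = 3//3 = 1
i = 3-1 = 2
count = 3//4 = 0
acc = 0+0 = 0
acc = 2+0 = 2
i = 2*2 = 4

2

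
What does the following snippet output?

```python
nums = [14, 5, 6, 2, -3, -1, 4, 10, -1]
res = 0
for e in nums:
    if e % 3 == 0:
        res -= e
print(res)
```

e=14: not %3==0
e=5: not %3==0
e=6: %3==0, res = 0-6 = -6
e=2: not %3==0
e=-3: %3==0, res = (-6)-(-3) = -3
e=-1: not %3==0
e=4: not %3==0
e=10: not %3==0
e=-1: not %3==0

-3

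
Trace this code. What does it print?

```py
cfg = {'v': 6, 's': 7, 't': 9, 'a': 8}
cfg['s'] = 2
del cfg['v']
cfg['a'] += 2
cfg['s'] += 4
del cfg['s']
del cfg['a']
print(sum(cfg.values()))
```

cfg['s'] = 2 → {'v': 6, 's': 2, 't': 9, 'a': 8}
del 'v' → {'s': 2, 't': 9, 'a': 8}
cfg['a'] = 8+2 = 10 → {'s': 2, 't': 9, 'a': 10}
cfg['s'] = 2+4 = 6 → {'s': 6, 't': 9, 'a': 10}
del 's' → {'t': 9, 'a': 10}
del 'a' → {'t': 9}
sum of values = 9

9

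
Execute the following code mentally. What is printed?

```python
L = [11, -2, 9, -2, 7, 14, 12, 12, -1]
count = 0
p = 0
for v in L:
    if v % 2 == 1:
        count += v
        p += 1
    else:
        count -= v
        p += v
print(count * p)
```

-304

v=11: odd, count = 0+11 = 11; p=1
v=-2: not odd, count = 11-(-2) = 13; p=-1
v=9: odd, count = 13+9 = 22; p=0
v=-2: not odd, count = 22-(-2) = 24; p=-2
v=7: odd, count = 24+7 = 31; p=-1
v=14: not odd, count = 31-14 = 17; p=13
v=12: not odd, count = 17-12 = 5; p=25
v=12: not odd, count = 5-12 = -7; p=37
v=-1: odd, count = (-7)+(-1) = -8; p=38
count*p = (-8)*38 = -304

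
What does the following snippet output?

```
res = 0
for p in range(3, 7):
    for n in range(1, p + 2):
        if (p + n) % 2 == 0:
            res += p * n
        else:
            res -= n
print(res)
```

110

p=3,n=1: even sum, res = 0+3 = 3
p=3,n=2: odd sum, res = 3-2 = 1
p=3,n=3: even sum, res = 1+9 = 10
p=3,n=4: odd sum, res = 10-4 = 6
p=4,n=1: odd sum, res = 6-1 = 5
p=4,n=2: even sum, res = 5+8 = 13
p=4,n=3: odd sum, res = 13-3 = 10
p=4,n=4: even sum, res = 10+16 = 26
p=4,n=5: odd sum, res = 26-5 = 21
p=5,n=1: even sum, res = 21+5 = 26
p=5,n=2: odd sum, res = 26-2 = 24
p=5,n=3: even sum, res = 24+15 = 39
p=5,n=4: odd sum, res = 39-4 = 35
p=5,n=5: even sum, res = 35+25 = 60
p=5,n=6: odd sum, res = 60-6 = 54
p=6,n=1: odd sum, res = 54-1 = 53
p=6,n=2: even sum, res = 53+12 = 65
p=6,n=3: odd sum, res = 65-3 = 62
p=6,n=4: even sum, res = 62+24 = 86
p=6,n=5: odd sum, res = 86-5 = 81
p=6,n=6: even sum, res = 81+36 = 117
p=6,n=7: odd sum, res = 117-7 = 110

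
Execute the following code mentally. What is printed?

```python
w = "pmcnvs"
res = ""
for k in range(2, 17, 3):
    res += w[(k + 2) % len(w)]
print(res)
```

k=2: add w[4]='v' → 'v'
k=5: add w[1]='m' → 'vm'
k=8: add w[4]='v' → 'vmv'
k=11: add w[1]='m' → 'vmvm'
k=14: add w[4]='v' → 'vmvmv'

vmvmv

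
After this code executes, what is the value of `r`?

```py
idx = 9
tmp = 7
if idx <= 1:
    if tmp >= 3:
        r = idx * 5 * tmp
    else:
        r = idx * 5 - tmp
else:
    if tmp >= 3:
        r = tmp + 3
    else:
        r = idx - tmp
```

idx=9, tmp=7
idx <= 1 is False; tmp >= 3 is True
→ r = tmp + 3 = 10

10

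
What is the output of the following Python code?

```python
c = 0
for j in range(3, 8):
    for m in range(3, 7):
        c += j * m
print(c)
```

j=3,m=3: c = 0+9 = 9
j=3,m=4: c = 9+12 = 21
j=3,m=5: c = 21+15 = 36
j=3,m=6: c = 36+18 = 54
j=4,m=3: c = 54+12 = 66
j=4,m=4: c = 66+16 = 82
j=4,m=5: c = 82+20 = 102
j=4,m=6: c = 102+24 = 126
j=5,m=3: c = 126+15 = 141
j=5,m=4: c = 141+20 = 161
j=5,m=5: c = 161+25 = 186
j=5,m=6: c = 186+30 = 216
j=6,m=3: c = 216+18 = 234
j=6,m=4: c = 234+24 = 258
j=6,m=5: c = 258+30 = 288
j=6,m=6: c = 288+36 = 324
j=7,m=3: c = 324+21 = 345
j=7,m=4: c = 345+28 = 373
j=7,m=5: c = 373+35 = 408
j=7,m=6: c = 408+42 = 450

450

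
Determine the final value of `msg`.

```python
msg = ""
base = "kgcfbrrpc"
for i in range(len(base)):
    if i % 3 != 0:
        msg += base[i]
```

i=0: skip
i=1: add 'g' → 'g'
i=2: add 'c' → 'gc'
i=3: skip
i=4: add 'b' → 'gcb'
i=5: add 'r' → 'gcbr'
i=6: skip
i=7: add 'p' → 'gcbrp'
i=8: add 'c' → 'gcbrpc'

'gcbrpc'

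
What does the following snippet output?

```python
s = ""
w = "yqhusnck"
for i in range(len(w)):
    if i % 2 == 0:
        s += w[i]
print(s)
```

i=0: add 'y' → 'y'
i=1: skip
i=2: add 'h' → 'yh'
i=3: skip
i=4: add 's' → 'yhs'
i=5: skip
i=6: add 'c' → 'yhsc'
i=7: skip

yhsc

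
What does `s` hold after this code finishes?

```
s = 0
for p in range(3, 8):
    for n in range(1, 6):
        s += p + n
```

200

p=3,n=1: s = 0+4 = 4
p=3,n=2: s = 4+5 = 9
p=3,n=3: s = 9+6 = 15
p=3,n=4: s = 15+7 = 22
p=3,n=5: s = 22+8 = 30
p=4,n=1: s = 30+5 = 35
p=4,n=2: s = 35+6 = 41
p=4,n=3: s = 41+7 = 48
p=4,n=4: s = 48+8 = 56
p=4,n=5: s = 56+9 = 65
p=5,n=1: s = 65+6 = 71
p=5,n=2: s = 71+7 = 78
p=5,n=3: s = 78+8 = 86
p=5,n=4: s = 86+9 = 95
p=5,n=5: s = 95+10 = 105
p=6,n=1: s = 105+7 = 112
p=6,n=2: s = 112+8 = 120
p=6,n=3: s = 120+9 = 129
p=6,n=4: s = 129+10 = 139
p=6,n=5: s = 139+11 = 150
p=7,n=1: s = 150+8 = 158
p=7,n=2: s = 158+9 = 167
p=7,n=3: s = 167+10 = 177
p=7,n=4: s = 177+11 = 188
p=7,n=5: s = 188+12 = 200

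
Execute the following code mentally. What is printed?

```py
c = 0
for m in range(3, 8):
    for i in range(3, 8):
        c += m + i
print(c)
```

250

m=3,i=3: c = 0+6 = 6
m=3,i=4: c = 6+7 = 13
m=3,i=5: c = 13+8 = 21
m=3,i=6: c = 21+9 = 30
m=3,i=7: c = 30+10 = 40
m=4,i=3: c = 40+7 = 47
m=4,i=4: c = 47+8 = 55
m=4,i=5: c = 55+9 = 64
m=4,i=6: c = 64+10 = 74
m=4,i=7: c = 74+11 = 85
m=5,i=3: c = 85+8 = 93
m=5,i=4: c = 93+9 = 102
m=5,i=5: c = 102+10 = 112
m=5,i=6: c = 112+11 = 123
m=5,i=7: c = 123+12 = 135
m=6,i=3: c = 135+9 = 144
m=6,i=4: c = 144+10 = 154
m=6,i=5: c = 154+11 = 165
m=6,i=6: c = 165+12 = 177
m=6,i=7: c = 177+13 = 190
m=7,i=3: c = 190+10 = 200
m=7,i=4: c = 200+11 = 211
m=7,i=5: c = 211+12 = 223
m=7,i=6: c = 223+13 = 236
m=7,i=7: c = 236+14 = 250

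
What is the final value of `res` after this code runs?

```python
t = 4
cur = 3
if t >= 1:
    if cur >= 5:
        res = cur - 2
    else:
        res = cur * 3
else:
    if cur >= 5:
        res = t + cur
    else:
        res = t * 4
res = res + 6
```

t=4, cur=3
t >= 1 is True; cur >= 5 is False
→ res = cur * 3 = 9
res = 9+6 = 15

15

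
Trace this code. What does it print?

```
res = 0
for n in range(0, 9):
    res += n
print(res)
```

n=0: res = 0+0 = 0
n=1: res = 0+1 = 1
n=2: res = 1+2 = 3
n=3: res = 3+3 = 6
n=4: res = 6+4 = 10
n=5: res = 10+5 = 15
n=6: res = 15+6 = 21
n=7: res = 21+7 = 28
n=8: res = 28+8 = 36

36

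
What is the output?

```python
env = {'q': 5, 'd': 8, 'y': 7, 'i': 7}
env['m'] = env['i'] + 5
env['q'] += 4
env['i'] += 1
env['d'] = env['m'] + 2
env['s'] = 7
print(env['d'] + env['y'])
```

21

env['m'] = env['i']+5 = 12 → {'q': 5, 'd': 8, 'y': 7, 'i': 7, 'm': 12}
env['q'] = 5+4 = 9 → {'q': 9, 'd': 8, 'y': 7, 'i': 7, 'm': 12}
env['i'] = 7+1 = 8 → {'q': 9, 'd': 8, 'y': 7, 'i': 8, 'm': 12}
env['d'] = env['m']+2 = 14 → {'q': 9, 'd': 14, 'y': 7, 'i': 8, 'm': 12}
env['s'] = 7 → {'q': 9, 'd': 14, 'y': 7, 'i': 8, 'm': 12, 's': 7}
env['d']+env['y'] = 14+7 = 21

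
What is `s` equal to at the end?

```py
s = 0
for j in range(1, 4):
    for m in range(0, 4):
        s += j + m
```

42

j=1,m=0: s = 0+1 = 1
j=1,m=1: s = 1+2 = 3
j=1,m=2: s = 3+3 = 6
j=1,m=3: s = 6+4 = 10
j=2,m=0: s = 10+2 = 12
j=2,m=1: s = 12+3 = 15
j=2,m=2: s = 15+4 = 19
j=2,m=3: s = 19+5 = 24
j=3,m=0: s = 24+3 = 27
j=3,m=1: s = 27+4 = 31
j=3,m=2: s = 31+5 = 36
j=3,m=3: s = 36+6 = 42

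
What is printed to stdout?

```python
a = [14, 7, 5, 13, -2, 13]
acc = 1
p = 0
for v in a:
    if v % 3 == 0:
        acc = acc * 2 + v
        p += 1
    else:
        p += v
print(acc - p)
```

-49

v=14: not %3==0; p=14
v=7: not %3==0; p=21
v=5: not %3==0; p=26
v=13: not %3==0; p=39
v=-2: not %3==0; p=37
v=13: not %3==0; p=50
acc-p = 1-50 = -49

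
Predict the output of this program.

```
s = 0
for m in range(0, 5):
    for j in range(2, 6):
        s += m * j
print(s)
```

m=0,j=2: s = 0+0 = 0
m=0,j=3: s = 0+0 = 0
m=0,j=4: s = 0+0 = 0
m=0,j=5: s = 0+0 = 0
m=1,j=2: s = 0+2 = 2
m=1,j=3: s = 2+3 = 5
m=1,j=4: s = 5+4 = 9
m=1,j=5: s = 9+5 = 14
m=2,j=2: s = 14+4 = 18
m=2,j=3: s = 18+6 = 24
m=2,j=4: s = 24+8 = 32
m=2,j=5: s = 32+10 = 42
m=3,j=2: s = 42+6 = 48
m=3,j=3: s = 48+9 = 57
m=3,j=4: s = 57+12 = 69
m=3,j=5: s = 69+15 = 84
m=4,j=2: s = 84+8 = 92
m=4,j=3: s = 92+12 = 104
m=4,j=4: s = 104+16 = 120
m=4,j=5: s = 120+20 = 140

140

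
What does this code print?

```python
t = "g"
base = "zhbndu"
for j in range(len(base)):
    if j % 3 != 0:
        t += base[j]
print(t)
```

ghbdu

j=0: skip
j=1: add 'h' → 'gh'
j=2: add 'b' → 'ghb'
j=3: skip
j=4: add 'd' → 'ghbd'
j=5: add 'u' → 'ghbdu'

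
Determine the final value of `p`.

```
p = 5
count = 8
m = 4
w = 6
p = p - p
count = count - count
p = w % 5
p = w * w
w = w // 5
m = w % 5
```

36

p = 5-5 = 0
count = 8-8 = 0
p = 6%5 = 1
p = 6*6 = 36
w = 6//5 = 1
m = 1%5 = 1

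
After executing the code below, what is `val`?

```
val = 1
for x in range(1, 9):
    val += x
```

37

x=1: val = 1+1 = 2
x=2: val = 2+2 = 4
x=3: val = 4+3 = 7
x=4: val = 7+4 = 11
x=5: val = 11+5 = 16
x=6: val = 16+6 = 22
x=7: val = 22+7 = 29
x=8: val = 29+8 = 37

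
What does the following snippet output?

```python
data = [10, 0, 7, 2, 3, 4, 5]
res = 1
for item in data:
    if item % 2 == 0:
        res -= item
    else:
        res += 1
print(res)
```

-12

item=10: even, res = 1-10 = -9
item=0: even, res = (-9)-0 = -9
item=7: not even, res = (-9)+1 = -8
item=2: even, res = (-8)-2 = -10
item=3: not even, res = (-10)+1 = -9
item=4: even, res = (-9)-4 = -13
item=5: not even, res = (-13)+1 = -12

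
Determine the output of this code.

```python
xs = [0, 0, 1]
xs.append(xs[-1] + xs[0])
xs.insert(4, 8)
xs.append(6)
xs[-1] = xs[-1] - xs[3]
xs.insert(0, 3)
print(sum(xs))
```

18

append xs[-1]+xs[0] = 1+0 = 1 → [0, 0, 1, 1]
insert 8 at 4 → [0, 0, 1, 1, 8]
append 6 → [0, 0, 1, 1, 8, 6]
xs[-1] = xs[-1]-xs[3] = 6-1 = 5 → [0, 0, 1, 1, 8, 5]
insert 3 at 0 → [3, 0, 0, 1, 1, 8, 5]
sum = 18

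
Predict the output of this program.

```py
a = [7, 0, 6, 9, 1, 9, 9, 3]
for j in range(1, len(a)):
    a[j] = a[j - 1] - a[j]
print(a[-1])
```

j=1: a[1] = 7-0 = 7 → [7, 7, 6, 9, 1, 9, 9, 3]
j=2: a[2] = 7-6 = 1 → [7, 7, 1, 9, 1, 9, 9, 3]
j=3: a[3] = 1-9 = -8 → [7, 7, 1, -8, 1, 9, 9, 3]
j=4: a[4] = (-8)-1 = -9 → [7, 7, 1, -8, -9, 9, 9, 3]
j=5: a[5] = (-9)-9 = -18 → [7, 7, 1, -8, -9, -18, 9, 3]
j=6: a[6] = (-18)-9 = -27 → [7, 7, 1, -8, -9, -18, -27, 3]
j=7: a[7] = (-27)-3 = -30 → [7, 7, 1, -8, -9, -18, -27, -30]

-30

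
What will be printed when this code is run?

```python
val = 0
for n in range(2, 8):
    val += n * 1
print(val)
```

27

n=2: val = 0+2*1 = 2
n=3: val = 2+3*1 = 5
n=4: val = 5+4*1 = 9
n=5: val = 9+5*1 = 14
n=6: val = 14+6*1 = 20
n=7: val = 20+7*1 = 27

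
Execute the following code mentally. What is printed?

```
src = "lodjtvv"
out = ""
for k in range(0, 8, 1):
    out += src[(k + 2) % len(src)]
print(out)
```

k=0: add src[2]='d' → 'd'
k=1: add src[3]='j' → 'dj'
k=2: add src[4]='t' → 'djt'
k=3: add src[5]='v' → 'djtv'
k=4: add src[6]='v' → 'djtvv'
k=5: add src[0]='l' → 'djtvvl'
k=6: add src[1]='o' → 'djtvvlo'
k=7: add src[2]='d' → 'djtvvlod'

djtvvlod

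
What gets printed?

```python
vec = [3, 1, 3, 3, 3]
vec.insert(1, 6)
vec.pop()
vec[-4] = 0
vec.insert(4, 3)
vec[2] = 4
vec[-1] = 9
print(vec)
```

insert 6 at 1 → [3, 6, 1, 3, 3, 3]
pop() removes 3 → [3, 6, 1, 3, 3]
vec[-4] = 0 → [3, 0, 1, 3, 3]
insert 3 at 4 → [3, 0, 1, 3, 3, 3]
vec[2] = 4 → [3, 0, 4, 3, 3, 3]
vec[-1] = 9 → [3, 0, 4, 3, 3, 9]

[3, 0, 4, 3, 3, 9]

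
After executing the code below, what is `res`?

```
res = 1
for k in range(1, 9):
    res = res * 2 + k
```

758

k=1: res = 1*2+1 = 3
k=2: res = 3*2+2 = 8
k=3: res = 8*2+3 = 19
k=4: res = 19*2+4 = 42
k=5: res = 42*2+5 = 89
k=6: res = 89*2+6 = 184
k=7: res = 184*2+7 = 375
k=8: res = 375*2+8 = 758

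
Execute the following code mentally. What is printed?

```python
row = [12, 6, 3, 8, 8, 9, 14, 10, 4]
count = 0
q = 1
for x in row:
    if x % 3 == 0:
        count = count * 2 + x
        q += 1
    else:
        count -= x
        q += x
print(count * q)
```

x=12: %3==0, count = 0*2+12 = 12; q=2
x=6: %3==0, count = 12*2+6 = 30; q=3
x=3: %3==0, count = 30*2+3 = 63; q=4
x=8: not %3==0, count = 63-8 = 55; q=12
x=8: not %3==0, count = 55-8 = 47; q=20
x=9: %3==0, count = 47*2+9 = 103; q=21
x=14: not %3==0, count = 103-14 = 89; q=35
x=10: not %3==0, count = 89-10 = 79; q=45
x=4: not %3==0, count = 79-4 = 75; q=49
count*q = 75*49 = 3675

3675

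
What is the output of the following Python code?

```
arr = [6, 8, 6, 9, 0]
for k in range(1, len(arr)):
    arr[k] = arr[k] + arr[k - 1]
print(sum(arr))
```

k=1: arr[1] = 8+6 = 14 → [6, 14, 6, 9, 0]
k=2: arr[2] = 6+14 = 20 → [6, 14, 20, 9, 0]
k=3: arr[3] = 9+20 = 29 → [6, 14, 20, 29, 0]
k=4: arr[4] = 0+29 = 29 → [6, 14, 20, 29, 29]
sum = 98

98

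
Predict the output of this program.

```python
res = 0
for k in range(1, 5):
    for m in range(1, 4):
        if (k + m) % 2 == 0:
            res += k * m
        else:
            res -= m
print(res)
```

16

k=1,m=1: even sum, res = 0+1 = 1
k=1,m=2: odd sum, res = 1-2 = -1
k=1,m=3: even sum, res = (-1)+3 = 2
k=2,m=1: odd sum, res = 2-1 = 1
k=2,m=2: even sum, res = 1+4 = 5
k=2,m=3: odd sum, res = 5-3 = 2
k=3,m=1: even sum, res = 2+3 = 5
k=3,m=2: odd sum, res = 5-2 = 3
k=3,m=3: even sum, res = 3+9 = 12
k=4,m=1: odd sum, res = 12-1 = 11
k=4,m=2: even sum, res = 11+8 = 19
k=4,m=3: odd sum, res = 19-3 = 16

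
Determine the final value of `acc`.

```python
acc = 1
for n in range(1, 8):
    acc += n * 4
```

113

n=1: acc = 1+1*4 = 5
n=2: acc = 5+2*4 = 13
n=3: acc = 13+3*4 = 25
n=4: acc = 25+4*4 = 41
n=5: acc = 41+5*4 = 61
n=6: acc = 61+6*4 = 85
n=7: acc = 85+7*4 = 113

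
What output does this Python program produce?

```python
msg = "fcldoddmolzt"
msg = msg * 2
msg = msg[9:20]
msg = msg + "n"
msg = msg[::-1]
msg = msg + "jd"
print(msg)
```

repeat ×2 → 'fcldoddmolztfcldoddmolzt'
slice [9:20] → 'lztfcldoddm'
+ 'n' → 'lztfcldoddmn'
reverse → 'nmddodlcftzl'
+ 'jd' → 'nmddodlcftzljd'

nmddodlcftzljd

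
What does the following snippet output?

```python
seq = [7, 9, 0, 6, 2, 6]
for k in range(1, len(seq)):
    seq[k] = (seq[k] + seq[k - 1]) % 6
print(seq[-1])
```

0

k=1: seq[1] = (9+7)%6 = 4 → [7, 4, 0, 6, 2, 6]
k=2: seq[2] = (0+4)%6 = 4 → [7, 4, 4, 6, 2, 6]
k=3: seq[3] = (6+4)%6 = 4 → [7, 4, 4, 4, 2, 6]
k=4: seq[4] = (2+4)%6 = 0 → [7, 4, 4, 4, 0, 6]
k=5: seq[5] = (6+0)%6 = 0 → [7, 4, 4, 4, 0, 0]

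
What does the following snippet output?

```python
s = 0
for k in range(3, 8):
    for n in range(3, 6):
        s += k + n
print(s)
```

135

k=3,n=3: s = 0+6 = 6
k=3,n=4: s = 6+7 = 13
k=3,n=5: s = 13+8 = 21
k=4,n=3: s = 21+7 = 28
k=4,n=4: s = 28+8 = 36
k=4,n=5: s = 36+9 = 45
k=5,n=3: s = 45+8 = 53
k=5,n=4: s = 53+9 = 62
k=5,n=5: s = 62+10 = 72
k=6,n=3: s = 72+9 = 81
k=6,n=4: s = 81+10 = 91
k=6,n=5: s = 91+11 = 102
k=7,n=3: s = 102+10 = 112
k=7,n=4: s = 112+11 = 123
k=7,n=5: s = 123+12 = 135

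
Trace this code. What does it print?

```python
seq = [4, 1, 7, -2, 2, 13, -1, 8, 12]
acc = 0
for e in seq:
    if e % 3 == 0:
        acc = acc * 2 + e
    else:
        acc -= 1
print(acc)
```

e=4: not %3==0, acc = 0-1 = -1
e=1: not %3==0, acc = (-1)-1 = -2
e=7: not %3==0, acc = (-2)-1 = -3
e=-2: not %3==0, acc = (-3)-1 = -4
e=2: not %3==0, acc = (-4)-1 = -5
e=13: not %3==0, acc = (-5)-1 = -6
e=-1: not %3==0, acc = (-6)-1 = -7
e=8: not %3==0, acc = (-7)-1 = -8
e=12: %3==0, acc = (-8)*2+12 = -4

-4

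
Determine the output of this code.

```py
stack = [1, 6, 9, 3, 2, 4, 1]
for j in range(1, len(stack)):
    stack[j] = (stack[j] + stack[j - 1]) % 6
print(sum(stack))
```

j=1: stack[1] = (6+1)%6 = 1 → [1, 1, 9, 3, 2, 4, 1]
j=2: stack[2] = (9+1)%6 = 4 → [1, 1, 4, 3, 2, 4, 1]
j=3: stack[3] = (3+4)%6 = 1 → [1, 1, 4, 1, 2, 4, 1]
j=4: stack[4] = (2+1)%6 = 3 → [1, 1, 4, 1, 3, 4, 1]
j=5: stack[5] = (4+3)%6 = 1 → [1, 1, 4, 1, 3, 1, 1]
j=6: stack[6] = (1+1)%6 = 2 → [1, 1, 4, 1, 3, 1, 2]
sum = 13

13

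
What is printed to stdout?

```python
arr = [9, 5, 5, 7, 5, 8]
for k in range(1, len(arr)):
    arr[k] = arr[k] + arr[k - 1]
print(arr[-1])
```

39

k=1: arr[1] = 5+9 = 14 → [9, 14, 5, 7, 5, 8]
k=2: arr[2] = 5+14 = 19 → [9, 14, 19, 7, 5, 8]
k=3: arr[3] = 7+19 = 26 → [9, 14, 19, 26, 5, 8]
k=4: arr[4] = 5+26 = 31 → [9, 14, 19, 26, 31, 8]
k=5: arr[5] = 8+31 = 39 → [9, 14, 19, 26, 31, 39]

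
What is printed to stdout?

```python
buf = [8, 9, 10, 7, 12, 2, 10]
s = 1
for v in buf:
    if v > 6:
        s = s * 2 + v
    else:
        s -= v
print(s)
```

v=8: >6, s = 1*2+8 = 10
v=9: >6, s = 10*2+9 = 29
v=10: >6, s = 29*2+10 = 68
v=7: >6, s = 68*2+7 = 143
v=12: >6, s = 143*2+12 = 298
v=2: not >6, s = 298-2 = 296
v=10: >6, s = 296*2+10 = 602

602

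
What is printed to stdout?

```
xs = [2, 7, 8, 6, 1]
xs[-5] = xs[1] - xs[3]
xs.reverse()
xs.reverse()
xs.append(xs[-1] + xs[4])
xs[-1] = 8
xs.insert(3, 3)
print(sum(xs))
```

xs[-5] = xs[1]-xs[3] = 7-6 = 1 → [1, 7, 8, 6, 1]
reverse → [1, 6, 8, 7, 1]
reverse → [1, 7, 8, 6, 1]
append xs[-1]+xs[4] = 1+1 = 2 → [1, 7, 8, 6, 1, 2]
xs[-1] = 8 → [1, 7, 8, 6, 1, 8]
insert 3 at 3 → [1, 7, 8, 3, 6, 1, 8]
sum = 34

34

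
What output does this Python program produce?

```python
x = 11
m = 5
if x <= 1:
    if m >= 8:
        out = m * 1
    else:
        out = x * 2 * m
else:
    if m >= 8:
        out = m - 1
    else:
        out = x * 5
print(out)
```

x=11, m=5
x <= 1 is False; m >= 8 is False
→ out = x * 5 = 55

55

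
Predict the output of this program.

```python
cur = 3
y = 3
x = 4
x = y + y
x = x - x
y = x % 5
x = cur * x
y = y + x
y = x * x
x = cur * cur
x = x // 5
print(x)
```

x = 3+3 = 6
x = 6-6 = 0
y = 0%5 = 0
x = 3*0 = 0
y = 0+0 = 0
y = 0*0 = 0
x = 3*3 = 9
x = 9//5 = 1

1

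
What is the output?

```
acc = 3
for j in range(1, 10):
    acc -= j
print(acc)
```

j=1: acc = 3-1 = 2
j=2: acc = 2-2 = 0
j=3: acc = 0-3 = -3
j=4: acc = (-3)-4 = -7
j=5: acc = (-7)-5 = -12
j=6: acc = (-12)-6 = -18
j=7: acc = (-18)-7 = -25
j=8: acc = (-25)-8 = -33
j=9: acc = (-33)-9 = -42

-42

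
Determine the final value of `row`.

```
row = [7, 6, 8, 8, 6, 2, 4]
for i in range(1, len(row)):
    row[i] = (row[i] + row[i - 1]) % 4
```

[7, 1, 1, 1, 3, 1, 1]

i=1: row[1] = (6+7)%4 = 1 → [7, 1, 8, 8, 6, 2, 4]
i=2: row[2] = (8+1)%4 = 1 → [7, 1, 1, 8, 6, 2, 4]
i=3: row[3] = (8+1)%4 = 1 → [7, 1, 1, 1, 6, 2, 4]
i=4: row[4] = (6+1)%4 = 3 → [7, 1, 1, 1, 3, 2, 4]
i=5: row[5] = (2+3)%4 = 1 → [7, 1, 1, 1, 3, 1, 4]
i=6: row[6] = (4+1)%4 = 1 → [7, 1, 1, 1, 3, 1, 1]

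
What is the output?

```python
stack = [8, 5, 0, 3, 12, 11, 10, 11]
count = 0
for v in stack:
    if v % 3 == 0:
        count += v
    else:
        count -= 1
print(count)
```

v=8: not %3==0, count = 0-1 = -1
v=5: not %3==0, count = (-1)-1 = -2
v=0: %3==0, count = (-2)+0 = -2
v=3: %3==0, count = (-2)+3 = 1
v=12: %3==0, count = 1+12 = 13
v=11: not %3==0, count = 13-1 = 12
v=10: not %3==0, count = 12-1 = 11
v=11: not %3==0, count = 11-1 = 10

10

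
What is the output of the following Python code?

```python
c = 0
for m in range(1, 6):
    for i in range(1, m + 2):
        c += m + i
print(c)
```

m=1,i=1: c = 0+2 = 2
m=1,i=2: c = 2+3 = 5
m=2,i=1: c = 5+3 = 8
m=2,i=2: c = 8+4 = 12
m=2,i=3: c = 12+5 = 17
m=3,i=1: c = 17+4 = 21
m=3,i=2: c = 21+5 = 26
m=3,i=3: c = 26+6 = 32
m=3,i=4: c = 32+7 = 39
m=4,i=1: c = 39+5 = 44
m=4,i=2: c = 44+6 = 50
m=4,i=3: c = 50+7 = 57
m=4,i=4: c = 57+8 = 65
m=4,i=5: c = 65+9 = 74
m=5,i=1: c = 74+6 = 80
m=5,i=2: c = 80+7 = 87
m=5,i=3: c = 87+8 = 95
m=5,i=4: c = 95+9 = 104
m=5,i=5: c = 104+10 = 114
m=5,i=6: c = 114+11 = 125

125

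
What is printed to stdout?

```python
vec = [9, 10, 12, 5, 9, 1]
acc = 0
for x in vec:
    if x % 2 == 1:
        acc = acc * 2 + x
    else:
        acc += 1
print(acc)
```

127

x=9: odd, acc = 0*2+9 = 9
x=10: not odd, acc = 9+1 = 10
x=12: not odd, acc = 10+1 = 11
x=5: odd, acc = 11*2+5 = 27
x=9: odd, acc = 27*2+9 = 63
x=1: odd, acc = 63*2+1 = 127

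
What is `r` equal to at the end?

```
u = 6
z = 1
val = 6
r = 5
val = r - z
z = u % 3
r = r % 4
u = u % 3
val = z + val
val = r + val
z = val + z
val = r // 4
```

val = 5-1 = 4
z = 6%3 = 0
r = 5%4 = 1
u = 6%3 = 0
val = 0+4 = 4
val = 1+4 = 5
z = 5+0 = 5
val = 1//4 = 0

1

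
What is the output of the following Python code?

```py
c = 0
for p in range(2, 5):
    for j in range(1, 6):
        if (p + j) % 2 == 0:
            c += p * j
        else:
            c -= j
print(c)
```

39

p=2,j=1: odd sum, c = 0-1 = -1
p=2,j=2: even sum, c = (-1)+4 = 3
p=2,j=3: odd sum, c = 3-3 = 0
p=2,j=4: even sum, c = 0+8 = 8
p=2,j=5: odd sum, c = 8-5 = 3
p=3,j=1: even sum, c = 3+3 = 6
p=3,j=2: odd sum, c = 6-2 = 4
p=3,j=3: even sum, c = 4+9 = 13
p=3,j=4: odd sum, c = 13-4 = 9
p=3,j=5: even sum, c = 9+15 = 24
p=4,j=1: odd sum, c = 24-1 = 23
p=4,j=2: even sum, c = 23+8 = 31
p=4,j=3: odd sum, c = 31-3 = 28
p=4,j=4: even sum, c = 28+16 = 44
p=4,j=5: odd sum, c = 44-5 = 39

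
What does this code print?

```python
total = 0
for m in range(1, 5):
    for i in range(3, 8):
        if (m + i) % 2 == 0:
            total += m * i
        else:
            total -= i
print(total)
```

70

m=1,i=3: even sum, total = 0+3 = 3
m=1,i=4: odd sum, total = 3-4 = -1
m=1,i=5: even sum, total = (-1)+5 = 4
m=1,i=6: odd sum, total = 4-6 = -2
m=1,i=7: even sum, total = (-2)+7 = 5
m=2,i=3: odd sum, total = 5-3 = 2
m=2,i=4: even sum, total = 2+8 = 10
m=2,i=5: odd sum, total = 10-5 = 5
m=2,i=6: even sum, total = 5+12 = 17
m=2,i=7: odd sum, total = 17-7 = 10
m=3,i=3: even sum, total = 10+9 = 19
m=3,i=4: odd sum, total = 19-4 = 15
m=3,i=5: even sum, total = 15+15 = 30
m=3,i=6: odd sum, total = 30-6 = 24
m=3,i=7: even sum, total = 24+21 = 45
m=4,i=3: odd sum, total = 45-3 = 42
m=4,i=4: even sum, total = 42+16 = 58
m=4,i=5: odd sum, total = 58-5 = 53
m=4,i=6: even sum, total = 53+24 = 77
m=4,i=7: odd sum, total = 77-7 = 70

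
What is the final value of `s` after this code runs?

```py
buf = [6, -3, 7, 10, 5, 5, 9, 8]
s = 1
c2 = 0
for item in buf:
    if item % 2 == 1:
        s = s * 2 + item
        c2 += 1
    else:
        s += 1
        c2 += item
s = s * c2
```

item=6: not odd, s = 1+1 = 2; c2=6
item=-3: odd, s = 2*2+(-3) = 1; c2=7
item=7: odd, s = 1*2+7 = 9; c2=8
item=10: not odd, s = 9+1 = 10; c2=18
item=5: odd, s = 10*2+5 = 25; c2=19
item=5: odd, s = 25*2+5 = 55; c2=20
item=9: odd, s = 55*2+9 = 119; c2=21
item=8: not odd, s = 119+1 = 120; c2=29
s*c2 = 120*29 = 3480

3480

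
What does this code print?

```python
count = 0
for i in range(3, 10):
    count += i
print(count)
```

42

i=3: count = 0+3 = 3
i=4: count = 3+4 = 7
i=5: count = 7+5 = 12
i=6: count = 12+6 = 18
i=7: count = 18+7 = 25
i=8: count = 25+8 = 33
i=9: count = 33+9 = 42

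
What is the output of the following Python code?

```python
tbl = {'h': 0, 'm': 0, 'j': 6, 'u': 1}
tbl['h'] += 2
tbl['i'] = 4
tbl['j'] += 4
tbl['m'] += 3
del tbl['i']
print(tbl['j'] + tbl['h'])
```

tbl['h'] = 0+2 = 2 → {'h': 2, 'm': 0, 'j': 6, 'u': 1}
tbl['i'] = 4 → {'h': 2, 'm': 0, 'j': 6, 'u': 1, 'i': 4}
tbl['j'] = 6+4 = 10 → {'h': 2, 'm': 0, 'j': 10, 'u': 1, 'i': 4}
tbl['m'] = 0+3 = 3 → {'h': 2, 'm': 3, 'j': 10, 'u': 1, 'i': 4}
del 'i' → {'h': 2, 'm': 3, 'j': 10, 'u': 1}
tbl['j']+tbl['h'] = 10+2 = 12

12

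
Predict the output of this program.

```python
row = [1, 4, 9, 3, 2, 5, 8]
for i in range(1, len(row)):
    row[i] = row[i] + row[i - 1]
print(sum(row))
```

112

i=1: row[1] = 4+1 = 5 → [1, 5, 9, 3, 2, 5, 8]
i=2: row[2] = 9+5 = 14 → [1, 5, 14, 3, 2, 5, 8]
i=3: row[3] = 3+14 = 17 → [1, 5, 14, 17, 2, 5, 8]
i=4: row[4] = 2+17 = 19 → [1, 5, 14, 17, 19, 5, 8]
i=5: row[5] = 5+19 = 24 → [1, 5, 14, 17, 19, 24, 8]
i=6: row[6] = 8+24 = 32 → [1, 5, 14, 17, 19, 24, 32]
sum = 112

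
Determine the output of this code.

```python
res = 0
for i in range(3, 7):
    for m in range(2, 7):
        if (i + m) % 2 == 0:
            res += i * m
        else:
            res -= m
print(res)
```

i=3,m=2: odd sum, res = 0-2 = -2
i=3,m=3: even sum, res = (-2)+9 = 7
i=3,m=4: odd sum, res = 7-4 = 3
i=3,m=5: even sum, res = 3+15 = 18
i=3,m=6: odd sum, res = 18-6 = 12
i=4,m=2: even sum, res = 12+8 = 20
i=4,m=3: odd sum, res = 20-3 = 17
i=4,m=4: even sum, res = 17+16 = 33
i=4,m=5: odd sum, res = 33-5 = 28
i=4,m=6: even sum, res = 28+24 = 52
i=5,m=2: odd sum, res = 52-2 = 50
i=5,m=3: even sum, res = 50+15 = 65
i=5,m=4: odd sum, res = 65-4 = 61
i=5,m=5: even sum, res = 61+25 = 86
i=5,m=6: odd sum, res = 86-6 = 80
i=6,m=2: even sum, res = 80+12 = 92
i=6,m=3: odd sum, res = 92-3 = 89
i=6,m=4: even sum, res = 89+24 = 113
i=6,m=5: odd sum, res = 113-5 = 108
i=6,m=6: even sum, res = 108+36 = 144

144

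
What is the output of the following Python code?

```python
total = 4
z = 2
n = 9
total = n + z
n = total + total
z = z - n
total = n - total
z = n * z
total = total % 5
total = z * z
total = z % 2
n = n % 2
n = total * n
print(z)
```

-440

total = 9+2 = 11
n = 11+11 = 22
z = 2-22 = -20
total = 22-11 = 11
z = 22*(-20) = -440
total = 11%5 = 1
total = (-440)*(-440) = 193600
total = (-440)%2 = 0
n = 22%2 = 0
n = 0*0 = 0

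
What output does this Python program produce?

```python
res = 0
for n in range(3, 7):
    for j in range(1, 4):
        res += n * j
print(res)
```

108

n=3,j=1: res = 0+3 = 3
n=3,j=2: res = 3+6 = 9
n=3,j=3: res = 9+9 = 18
n=4,j=1: res = 18+4 = 22
n=4,j=2: res = 22+8 = 30
n=4,j=3: res = 30+12 = 42
n=5,j=1: res = 42+5 = 47
n=5,j=2: res = 47+10 = 57
n=5,j=3: res = 57+15 = 72
n=6,j=1: res = 72+6 = 78
n=6,j=2: res = 78+12 = 90
n=6,j=3: res = 90+18 = 108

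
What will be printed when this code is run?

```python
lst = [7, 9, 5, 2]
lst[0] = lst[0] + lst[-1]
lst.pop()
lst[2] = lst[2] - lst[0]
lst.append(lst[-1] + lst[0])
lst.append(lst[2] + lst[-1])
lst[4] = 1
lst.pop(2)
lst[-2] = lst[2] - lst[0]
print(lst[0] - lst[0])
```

0

lst[0] = lst[0]+lst[-1] = 7+2 = 9 → [9, 9, 5, 2]
pop() removes 2 → [9, 9, 5]
lst[2] = lst[2]-lst[0] = 5-9 = -4 → [9, 9, -4]
append lst[-1]+lst[0] = (-4)+9 = 5 → [9, 9, -4, 5]
append lst[2]+lst[-1] = (-4)+5 = 1 → [9, 9, -4, 5, 1]
lst[4] = 1 → [9, 9, -4, 5, 1]
pop(2) removes -4 → [9, 9, 5, 1]
lst[-2] = lst[2]-lst[0] = 5-9 = -4 → [9, 9, -4, 1]
lst[0]-lst[0] = 9-9 = 0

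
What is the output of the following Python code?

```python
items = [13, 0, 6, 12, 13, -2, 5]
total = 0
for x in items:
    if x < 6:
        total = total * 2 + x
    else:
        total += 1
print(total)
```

21

x=13: not <6, total = 0+1 = 1
x=0: <6, total = 1*2+0 = 2
x=6: not <6, total = 2+1 = 3
x=12: not <6, total = 3+1 = 4
x=13: not <6, total = 4+1 = 5
x=-2: <6, total = 5*2+(-2) = 8
x=5: <6, total = 8*2+5 = 21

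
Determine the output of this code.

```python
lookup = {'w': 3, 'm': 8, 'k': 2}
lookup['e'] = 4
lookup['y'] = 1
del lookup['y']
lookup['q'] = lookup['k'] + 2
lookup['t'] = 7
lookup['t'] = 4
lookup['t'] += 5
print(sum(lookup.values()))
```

30

lookup['e'] = 4 → {'w': 3, 'm': 8, 'k': 2, 'e': 4}
lookup['y'] = 1 → {'w': 3, 'm': 8, 'k': 2, 'e': 4, 'y': 1}
del 'y' → {'w': 3, 'm': 8, 'k': 2, 'e': 4}
lookup['q'] = lookup['k']+2 = 4 → {'w': 3, 'm': 8, 'k': 2, 'e': 4, 'q': 4}
lookup['t'] = 7 → {'w': 3, 'm': 8, 'k': 2, 'e': 4, 'q': 4, 't': 7}
lookup['t'] = 4 → {'w': 3, 'm': 8, 'k': 2, 'e': 4, 'q': 4, 't': 4}
lookup['t'] = 4+5 = 9 → {'w': 3, 'm': 8, 'k': 2, 'e': 4, 'q': 4, 't': 9}
sum of values = 30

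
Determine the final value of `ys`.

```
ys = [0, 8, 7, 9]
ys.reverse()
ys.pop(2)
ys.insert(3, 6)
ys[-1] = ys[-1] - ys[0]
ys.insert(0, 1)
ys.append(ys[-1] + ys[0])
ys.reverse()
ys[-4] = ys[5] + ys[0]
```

[-2, -3, -1, 7, 9, 1]

reverse → [9, 7, 8, 0]
pop(2) removes 8 → [9, 7, 0]
insert 6 at 3 → [9, 7, 0, 6]
ys[-1] = ys[-1]-ys[0] = 6-9 = -3 → [9, 7, 0, -3]
insert 1 at 0 → [1, 9, 7, 0, -3]
append ys[-1]+ys[0] = (-3)+1 = -2 → [1, 9, 7, 0, -3, -2]
reverse → [-2, -3, 0, 7, 9, 1]
ys[-4] = ys[5]+ys[0] = 1+(-2) = -1 → [-2, -3, -1, 7, 9, 1]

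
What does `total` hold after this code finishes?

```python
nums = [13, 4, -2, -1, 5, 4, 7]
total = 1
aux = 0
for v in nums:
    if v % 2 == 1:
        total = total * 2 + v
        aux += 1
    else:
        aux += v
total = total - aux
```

v=13: odd, total = 1*2+13 = 15; aux=1
v=4: not odd; aux=5
v=-2: not odd; aux=3
v=-1: odd, total = 15*2+(-1) = 29; aux=4
v=5: odd, total = 29*2+5 = 63; aux=5
v=4: not odd; aux=9
v=7: odd, total = 63*2+7 = 133; aux=10
total-aux = 133-10 = 123

123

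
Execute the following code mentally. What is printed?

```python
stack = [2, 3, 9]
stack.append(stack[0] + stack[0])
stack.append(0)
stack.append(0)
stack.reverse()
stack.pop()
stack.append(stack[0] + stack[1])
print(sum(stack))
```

16

append stack[0]+stack[0] = 2+2 = 4 → [2, 3, 9, 4]
append 0 → [2, 3, 9, 4, 0]
append 0 → [2, 3, 9, 4, 0, 0]
reverse → [0, 0, 4, 9, 3, 2]
pop() removes 2 → [0, 0, 4, 9, 3]
append stack[0]+stack[1] = 0+0 = 0 → [0, 0, 4, 9, 3, 0]
sum = 16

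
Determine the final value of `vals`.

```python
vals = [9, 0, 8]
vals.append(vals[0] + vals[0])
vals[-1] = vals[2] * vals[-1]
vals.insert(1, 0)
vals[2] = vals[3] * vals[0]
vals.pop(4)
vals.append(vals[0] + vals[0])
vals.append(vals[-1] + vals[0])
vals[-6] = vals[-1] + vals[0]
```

append vals[0]+vals[0] = 9+9 = 18 → [9, 0, 8, 18]
vals[-1] = vals[2]*vals[-1] = 8*18 = 144 → [9, 0, 8, 144]
insert 0 at 1 → [9, 0, 0, 8, 144]
vals[2] = vals[3]*vals[0] = 8*9 = 72 → [9, 0, 72, 8, 144]
pop(4) removes 144 → [9, 0, 72, 8]
append vals[0]+vals[0] = 9+9 = 18 → [9, 0, 72, 8, 18]
append vals[-1]+vals[0] = 18+9 = 27 → [9, 0, 72, 8, 18, 27]
vals[-6] = vals[-1]+vals[0] = 27+9 = 36 → [36, 0, 72, 8, 18, 27]

[36, 0, 72, 8, 18, 27]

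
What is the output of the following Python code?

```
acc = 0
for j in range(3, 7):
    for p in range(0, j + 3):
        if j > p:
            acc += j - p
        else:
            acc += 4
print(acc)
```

100

j=3,p=0: 3>0, acc = 0+3 = 3
j=3,p=1: 3>1, acc = 3+2 = 5
j=3,p=2: 3>2, acc = 5+1 = 6
j=3,p=3: not 3>3, acc = 6+4 = 10
j=3,p=4: not 3>4, acc = 10+4 = 14
j=3,p=5: not 3>5, acc = 14+4 = 18
j=4,p=0: 4>0, acc = 18+4 = 22
j=4,p=1: 4>1, acc = 22+3 = 25
j=4,p=2: 4>2, acc = 25+2 = 27
j=4,p=3: 4>3, acc = 27+1 = 28
j=4,p=4: not 4>4, acc = 28+4 = 32
j=4,p=5: not 4>5, acc = 32+4 = 36
j=4,p=6: not 4>6, acc = 36+4 = 40
j=5,p=0: 5>0, acc = 40+5 = 45
j=5,p=1: 5>1, acc = 45+4 = 49
j=5,p=2: 5>2, acc = 49+3 = 52
j=5,p=3: 5>3, acc = 52+2 = 54
j=5,p=4: 5>4, acc = 54+1 = 55
j=5,p=5: not 5>5, acc = 55+4 = 59
j=5,p=6: not 5>6, acc = 59+4 = 63
j=5,p=7: not 5>7, acc = 63+4 = 67
j=6,p=0: 6>0, acc = 67+6 = 73
j=6,p=1: 6>1, acc = 73+5 = 78
j=6,p=2: 6>2, acc = 78+4 = 82
j=6,p=3: 6>3, acc = 82+3 = 85
j=6,p=4: 6>4, acc = 85+2 = 87
j=6,p=5: 6>5, acc = 87+1 = 88
j=6,p=6: not 6>6, acc = 88+4 = 92
j=6,p=7: not 6>7, acc = 92+4 = 96
j=6,p=8: not 6>8, acc = 96+4 = 100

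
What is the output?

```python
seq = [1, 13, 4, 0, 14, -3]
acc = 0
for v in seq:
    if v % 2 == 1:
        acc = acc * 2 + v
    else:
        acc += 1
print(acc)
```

33

v=1: odd, acc = 0*2+1 = 1
v=13: odd, acc = 1*2+13 = 15
v=4: not odd, acc = 15+1 = 16
v=0: not odd, acc = 16+1 = 17
v=14: not odd, acc = 17+1 = 18
v=-3: odd, acc = 18*2+(-3) = 33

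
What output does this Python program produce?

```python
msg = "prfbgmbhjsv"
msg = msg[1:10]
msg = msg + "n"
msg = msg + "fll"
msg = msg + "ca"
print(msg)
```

rfbgmbhjsnfllca

slice [1:10] → 'rfbgmbhjs'
+ 'n' → 'rfbgmbhjsn'
+ 'fll' → 'rfbgmbhjsnfll'
+ 'ca' → 'rfbgmbhjsnfllca'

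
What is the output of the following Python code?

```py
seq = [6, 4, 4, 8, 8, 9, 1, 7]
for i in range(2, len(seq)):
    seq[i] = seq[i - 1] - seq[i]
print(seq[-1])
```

i=2: seq[2] = 4-4 = 0 → [6, 4, 0, 8, 8, 9, 1, 7]
i=3: seq[3] = 0-8 = -8 → [6, 4, 0, -8, 8, 9, 1, 7]
i=4: seq[4] = (-8)-8 = -16 → [6, 4, 0, -8, -16, 9, 1, 7]
i=5: seq[5] = (-16)-9 = -25 → [6, 4, 0, -8, -16, -25, 1, 7]
i=6: seq[6] = (-25)-1 = -26 → [6, 4, 0, -8, -16, -25, -26, 7]
i=7: seq[7] = (-26)-7 = -33 → [6, 4, 0, -8, -16, -25, -26, -33]

-33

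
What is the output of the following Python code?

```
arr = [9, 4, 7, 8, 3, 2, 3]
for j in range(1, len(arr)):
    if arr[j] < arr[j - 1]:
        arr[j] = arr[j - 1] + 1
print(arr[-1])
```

j=1: 4<9, arr[1] = 9+1 = 10 → [9, 10, 7, 8, 3, 2, 3]
j=2: 7<10, arr[2] = 10+1 = 11 → [9, 10, 11, 8, 3, 2, 3]
j=3: 8<11, arr[3] = 11+1 = 12 → [9, 10, 11, 12, 3, 2, 3]
j=4: 3<12, arr[4] = 12+1 = 13 → [9, 10, 11, 12, 13, 2, 3]
j=5: 2<13, arr[5] = 13+1 = 14 → [9, 10, 11, 12, 13, 14, 3]
j=6: 3<14, arr[6] = 14+1 = 15 → [9, 10, 11, 12, 13, 14, 15]

15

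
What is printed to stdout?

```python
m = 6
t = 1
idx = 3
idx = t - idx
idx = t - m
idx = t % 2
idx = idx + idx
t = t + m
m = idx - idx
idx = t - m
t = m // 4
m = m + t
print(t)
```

0

idx = 1-3 = -2
idx = 1-6 = -5
idx = 1%2 = 1
idx = 1+1 = 2
t = 1+6 = 7
m = 2-2 = 0
idx = 7-0 = 7
t = 0//4 = 0
m = 0+0 = 0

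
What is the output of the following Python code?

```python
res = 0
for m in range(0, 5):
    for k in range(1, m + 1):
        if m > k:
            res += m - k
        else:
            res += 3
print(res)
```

22

m=1,k=1: not 1>1, res = 0+3 = 3
m=2,k=1: 2>1, res = 3+1 = 4
m=2,k=2: not 2>2, res = 4+3 = 7
m=3,k=1: 3>1, res = 7+2 = 9
m=3,k=2: 3>2, res = 9+1 = 10
m=3,k=3: not 3>3, res = 10+3 = 13
m=4,k=1: 4>1, res = 13+3 = 16
m=4,k=2: 4>2, res = 16+2 = 18
m=4,k=3: 4>3, res = 18+1 = 19
m=4,k=4: not 4>4, res = 19+3 = 22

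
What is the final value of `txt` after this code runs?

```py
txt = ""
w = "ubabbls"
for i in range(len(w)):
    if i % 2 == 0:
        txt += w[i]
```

'uabs'

i=0: add 'u' → 'u'
i=1: skip
i=2: add 'a' → 'ua'
i=3: skip
i=4: add 'b' → 'uab'
i=5: skip
i=6: add 's' → 'uabs'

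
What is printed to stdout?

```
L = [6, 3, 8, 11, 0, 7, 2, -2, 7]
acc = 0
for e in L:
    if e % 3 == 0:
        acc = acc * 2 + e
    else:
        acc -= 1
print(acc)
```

e=6: %3==0, acc = 0*2+6 = 6
e=3: %3==0, acc = 6*2+3 = 15
e=8: not %3==0, acc = 15-1 = 14
e=11: not %3==0, acc = 14-1 = 13
e=0: %3==0, acc = 13*2+0 = 26
e=7: not %3==0, acc = 26-1 = 25
e=2: not %3==0, acc = 25-1 = 24
e=-2: not %3==0, acc = 24-1 = 23
e=7: not %3==0, acc = 23-1 = 22

22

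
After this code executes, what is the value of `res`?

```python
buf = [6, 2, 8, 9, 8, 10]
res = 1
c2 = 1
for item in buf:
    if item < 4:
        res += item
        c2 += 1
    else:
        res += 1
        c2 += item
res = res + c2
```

item=6: not <4, res = 1+1 = 2; c2=7
item=2: <4, res = 2+2 = 4; c2=8
item=8: not <4, res = 4+1 = 5; c2=16
item=9: not <4, res = 5+1 = 6; c2=25
item=8: not <4, res = 6+1 = 7; c2=33
item=10: not <4, res = 7+1 = 8; c2=43
res+c2 = 8+43 = 51

51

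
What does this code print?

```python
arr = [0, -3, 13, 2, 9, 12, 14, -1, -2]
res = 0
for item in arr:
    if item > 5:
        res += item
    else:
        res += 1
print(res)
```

item=0: not >5, res = 0+1 = 1
item=-3: not >5, res = 1+1 = 2
item=13: >5, res = 2+13 = 15
item=2: not >5, res = 15+1 = 16
item=9: >5, res = 16+9 = 25
item=12: >5, res = 25+12 = 37
item=14: >5, res = 37+14 = 51
item=-1: not >5, res = 51+1 = 52
item=-2: not >5, res = 52+1 = 53

53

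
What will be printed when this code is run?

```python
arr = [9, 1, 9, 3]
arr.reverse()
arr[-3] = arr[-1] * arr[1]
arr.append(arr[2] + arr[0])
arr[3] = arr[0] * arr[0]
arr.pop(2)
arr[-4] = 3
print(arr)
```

reverse → [3, 9, 1, 9]
arr[-3] = arr[-1]*arr[1] = 9*9 = 81 → [3, 81, 1, 9]
append arr[2]+arr[0] = 1+3 = 4 → [3, 81, 1, 9, 4]
arr[3] = arr[0]*arr[0] = 3*3 = 9 → [3, 81, 1, 9, 4]
pop(2) removes 1 → [3, 81, 9, 4]
arr[-4] = 3 → [3, 81, 9, 4]

[3, 81, 9, 4]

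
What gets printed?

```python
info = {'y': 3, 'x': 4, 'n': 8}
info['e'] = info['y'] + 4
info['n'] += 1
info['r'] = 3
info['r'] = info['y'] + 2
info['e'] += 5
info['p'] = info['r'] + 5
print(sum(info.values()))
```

info['e'] = info['y']+4 = 7 → {'y': 3, 'x': 4, 'n': 8, 'e': 7}
info['n'] = 8+1 = 9 → {'y': 3, 'x': 4, 'n': 9, 'e': 7}
info['r'] = 3 → {'y': 3, 'x': 4, 'n': 9, 'e': 7, 'r': 3}
info['r'] = info['y']+2 = 5 → {'y': 3, 'x': 4, 'n': 9, 'e': 7, 'r': 5}
info['e'] = 7+5 = 12 → {'y': 3, 'x': 4, 'n': 9, 'e': 12, 'r': 5}
info['p'] = info['r']+5 = 10 → {'y': 3, 'x': 4, 'n': 9, 'e': 12, 'r': 5, 'p': 10}
sum of values = 43

43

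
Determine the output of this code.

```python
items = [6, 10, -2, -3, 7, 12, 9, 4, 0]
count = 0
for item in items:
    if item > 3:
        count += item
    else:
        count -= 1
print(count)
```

45

item=6: >3, count = 0+6 = 6
item=10: >3, count = 6+10 = 16
item=-2: not >3, count = 16-1 = 15
item=-3: not >3, count = 15-1 = 14
item=7: >3, count = 14+7 = 21
item=12: >3, count = 21+12 = 33
item=9: >3, count = 33+9 = 42
item=4: >3, count = 42+4 = 46
item=0: not >3, count = 46-1 = 45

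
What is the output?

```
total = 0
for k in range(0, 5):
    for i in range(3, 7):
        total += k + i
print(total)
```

k=0,i=3: total = 0+3 = 3
k=0,i=4: total = 3+4 = 7
k=0,i=5: total = 7+5 = 12
k=0,i=6: total = 12+6 = 18
k=1,i=3: total = 18+4 = 22
k=1,i=4: total = 22+5 = 27
k=1,i=5: total = 27+6 = 33
k=1,i=6: total = 33+7 = 40
k=2,i=3: total = 40+5 = 45
k=2,i=4: total = 45+6 = 51
k=2,i=5: total = 51+7 = 58
k=2,i=6: total = 58+8 = 66
k=3,i=3: total = 66+6 = 72
k=3,i=4: total = 72+7 = 79
k=3,i=5: total = 79+8 = 87
k=3,i=6: total = 87+9 = 96
k=4,i=3: total = 96+7 = 103
k=4,i=4: total = 103+8 = 111
k=4,i=5: total = 111+9 = 120
k=4,i=6: total = 120+10 = 130

130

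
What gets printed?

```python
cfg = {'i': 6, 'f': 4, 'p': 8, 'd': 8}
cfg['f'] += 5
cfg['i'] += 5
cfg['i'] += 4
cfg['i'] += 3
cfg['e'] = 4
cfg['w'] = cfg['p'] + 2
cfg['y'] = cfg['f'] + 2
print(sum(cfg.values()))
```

cfg['f'] = 4+5 = 9 → {'i': 6, 'f': 9, 'p': 8, 'd': 8}
cfg['i'] = 6+5 = 11 → {'i': 11, 'f': 9, 'p': 8, 'd': 8}
cfg['i'] = 11+4 = 15 → {'i': 15, 'f': 9, 'p': 8, 'd': 8}
cfg['i'] = 15+3 = 18 → {'i': 18, 'f': 9, 'p': 8, 'd': 8}
cfg['e'] = 4 → {'i': 18, 'f': 9, 'p': 8, 'd': 8, 'e': 4}
cfg['w'] = cfg['p']+2 = 10 → {'i': 18, 'f': 9, 'p': 8, 'd': 8, 'e': 4, 'w': 10}
cfg['y'] = cfg['f']+2 = 11 → {'i': 18, 'f': 9, 'p': 8, 'd': 8, 'e': 4, 'w': 10, 'y': 11}
sum of values = 68

68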